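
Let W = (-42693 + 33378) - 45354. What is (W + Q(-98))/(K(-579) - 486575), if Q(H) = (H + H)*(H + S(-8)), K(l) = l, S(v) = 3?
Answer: 36049/487154 ≈ 0.073999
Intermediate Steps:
W = -54669 (W = -9315 - 45354 = -54669)
Q(H) = 2*H*(3 + H) (Q(H) = (H + H)*(H + 3) = (2*H)*(3 + H) = 2*H*(3 + H))
(W + Q(-98))/(K(-579) - 486575) = (-54669 + 2*(-98)*(3 - 98))/(-579 - 486575) = (-54669 + 2*(-98)*(-95))/(-487154) = (-54669 + 18620)*(-1/487154) = -36049*(-1/487154) = 36049/487154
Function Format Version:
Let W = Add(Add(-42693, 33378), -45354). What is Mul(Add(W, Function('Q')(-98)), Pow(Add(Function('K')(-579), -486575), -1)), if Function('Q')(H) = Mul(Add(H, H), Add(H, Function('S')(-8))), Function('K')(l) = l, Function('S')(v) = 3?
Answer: Rational(36049, 487154) ≈ 0.073999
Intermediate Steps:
W = -54669 (W = Add(-9315, -45354) = -54669)
Function('Q')(H) = Mul(2, H, Add(3, H)) (Function('Q')(H) = Mul(Add(H, H), Add(H, 3)) = Mul(Mul(2, H), Add(3, H)) = Mul(2, H, Add(3, H)))
Mul(Add(W, Function('Q')(-98)), Pow(Add(Function('K')(-579), -486575), -1)) = Mul(Add(-54669, Mul(2, -98, Add(3, -98))), Pow(Add(-579, -486575), -1)) = Mul(Add(-54669, Mul(2, -98, -95)), Pow(-487154, -1)) = Mul(Add(-54669, 18620), Rational(-1, 487154)) = Mul(-36049, Rational(-1, 487154)) = Rational(36049, 487154)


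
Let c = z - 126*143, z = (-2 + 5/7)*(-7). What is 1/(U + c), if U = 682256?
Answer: 1/664247 ≈ 1.5055e-6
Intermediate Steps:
z = 9 (z = (-2 + 5*(1/7))*(-7) = (-2 + 5/7)*(-7) = -9/7*(-7) = 9)
c = -18009 (c = 9 - 126*143 = 9 - 18018 = -18009)
1/(U + c) = 1/(682256 - 18009) = 1/664247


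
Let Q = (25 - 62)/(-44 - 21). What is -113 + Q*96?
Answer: -3793/65 ≈ -58.354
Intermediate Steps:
Q = 37/65 (Q = -37/(-65) = -37*(-1/65) = 37/65 ≈ 0.56923)
-113 + Q*96 = -113 + (37/65)*96 = -113 + 3552/65 = -3793/65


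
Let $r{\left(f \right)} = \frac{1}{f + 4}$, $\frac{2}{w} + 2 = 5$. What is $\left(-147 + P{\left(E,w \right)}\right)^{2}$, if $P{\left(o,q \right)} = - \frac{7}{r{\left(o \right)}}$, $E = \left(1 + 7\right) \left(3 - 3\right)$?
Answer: $30625$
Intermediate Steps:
$w = \frac{2}{3}$ ($w = \frac{2}{-2 + 5} = \frac{2}{3} \approx 0.66667$)
$r{\left(f \right)} = \frac{1}{4 + f}$
$E = 0$ ($E = 8 \cdot 0 = 0$)
$P{\left(o,q \right)} = -28 - 7 o$ ($P{\left(o,q \right)} = - \frac{7}{\frac{1}{4 + o}} = - 7 \left(4 + o\right) = -28 - 7 o$)
$\left(-147 + P{\left(E,w \right)}\right)^{2} = \left(-147 - 28\right)^{2} = \left(-175\right)^{2} = 30625$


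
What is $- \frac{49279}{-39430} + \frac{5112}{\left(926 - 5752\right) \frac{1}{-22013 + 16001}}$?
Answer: $\frac{606026787187}{95144590} \approx 6369.5$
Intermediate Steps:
$- \frac{49279}{-39430} + \frac{5112}{\left(926 - 5752\right) \frac{1}{-22013 + 16001}} = \left(-49279\right) \left(- \frac{1}{39430}\right) + \frac{5112}{\left(-4826\right) \frac{1}{-6012}} = \frac{49279}{39430} + \frac{5112}{\left(-4826\right) \left(- \frac{1}{6012}\right)} = \frac{49279}{39430} + \frac{5112}{\frac{2413}{3006}} = \frac{49279}{39430} + 5112 \cdot \frac{3006}{2413} = \frac{49279}{39430} + \frac{15366672}{2413} = \frac{606026787187}{95144590}$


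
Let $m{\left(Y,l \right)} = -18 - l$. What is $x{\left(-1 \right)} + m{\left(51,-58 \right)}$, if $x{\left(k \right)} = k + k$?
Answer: $38$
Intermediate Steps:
$x{\left(k \right)} = 2 k$
$x{\left(-1 \right)} + m{\left(51,-58 \right)} = 2 \left(-1\right) - -40 = -2 + \left(-18 + 58\right) = -2 + 40 = 38$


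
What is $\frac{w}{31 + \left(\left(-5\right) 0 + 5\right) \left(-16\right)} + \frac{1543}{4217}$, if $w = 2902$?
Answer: $- \frac{12162127}{206633} \approx -58.859$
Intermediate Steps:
$\frac{w}{31 + \left(\left(-5\right) 0 + 5\right) \left(-16\right)} + \frac{1543}{4217} = \frac{2902}{31 + \left(\left(-5\right) 0 + 5\right) \left(-16\right)} + \frac{1543}{4217} = \frac{2902}{31 + \left(0 + 5\right) \left(-16\right)} + 1543 \cdot \frac{1}{4217} = \frac{2902}{31 + 5 \left(-16\right)} + \frac{1543}{4217} = \frac{2902}{31 - 80} + \frac{1543}{4217} = \frac{2902}{-49} + \frac{1543}{4217} = 2902 \left(- \frac{1}{49}\right) + \frac{1543}{4217} = - \frac{2902}{49} + \frac{1543}{4217} = - \frac{12162127}{206633}$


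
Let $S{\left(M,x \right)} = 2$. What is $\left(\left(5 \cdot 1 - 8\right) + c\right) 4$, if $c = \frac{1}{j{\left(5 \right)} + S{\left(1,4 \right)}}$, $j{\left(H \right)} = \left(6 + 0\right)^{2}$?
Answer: $- \frac{226}{19} \approx -11.895$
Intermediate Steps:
$j{\left(H \right)} = 36$ ($j{\left(H \right)} = 6^{2} = 36$)
$c = \frac{1}{38}$ ($c = \frac{1}{36 + 2} = \frac{1}{38} \approx 0.026316$)
$\left(\left(5 \cdot 1 - 8\right) + c\right) 4 = \left(\left(5 \cdot 1 - 8\right) + \frac{1}{38}\right) 4 = \left(\left(5 - 8\right) + \frac{1}{38}\right) 4 = \left(-3 + \frac{1}{38}\right) 4 = \left(- \frac{113}{38}\right) 4 = - \frac{226}{19}$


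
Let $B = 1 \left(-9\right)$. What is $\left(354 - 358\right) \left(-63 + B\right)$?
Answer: $288$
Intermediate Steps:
$B = -9$
$\left(354 - 358\right) \left(-63 + B\right) = \left(354 - 358\right) \left(-63 - 9\right) = \left(-4\right) \left(-72\right) = 288$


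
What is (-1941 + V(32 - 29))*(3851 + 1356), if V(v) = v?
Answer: -10091166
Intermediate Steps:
(-1941 + V(32 - 29))*(3851 + 1356) = (-1941 + (32 - 29))*(3851 + 1356) = (-1941 + 3)*5207 = -1938*5207 = -10091166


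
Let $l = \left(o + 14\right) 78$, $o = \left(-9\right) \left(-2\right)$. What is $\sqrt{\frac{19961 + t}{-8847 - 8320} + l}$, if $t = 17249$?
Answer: $\frac{\sqrt{734947114874}}{17167} \approx 49.938$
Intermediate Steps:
$o = 18$
$l = 2496$ ($l = \left(18 + 14\right) 78 = 32 \cdot 78 = 2496$)
$\sqrt{\frac{19961 + t}{-8847 - 8320} + l} = \sqrt{\frac{19961 + 17249}{-8847 - 8320} + 2496} = \sqrt{\frac{37210}{-17167} + 2496} = \sqrt{37210 \left(- \frac{1}{17167}\right) + 2496} = \sqrt{- \frac{37210}{17167} + 2496} = \sqrt{\frac{42811622}{17167}} = \frac{\sqrt{734947114874}}{17167}$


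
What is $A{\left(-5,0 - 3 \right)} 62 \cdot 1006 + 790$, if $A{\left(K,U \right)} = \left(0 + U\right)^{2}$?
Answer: $562138$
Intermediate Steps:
$A{\left(K,U \right)} = U^{2}$
$A{\left(-5,0 - 3 \right)} 62 \cdot 1006 + 790 = \left(0 - 3\right)^{2} \cdot 62 \cdot 1006 + 790 = \left(-3\right)^{2} \cdot 62 \cdot 1006 + 790 = 9 \cdot 62 \cdot 1006 + 790 = 558 \cdot 1006 + 790 = 561348 + 790 = 562138$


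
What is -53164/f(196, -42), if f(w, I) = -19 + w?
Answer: -53164/177 ≈ -300.36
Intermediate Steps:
-53164/f(196, -42) = -53164/(-19 + 196) = -53164/177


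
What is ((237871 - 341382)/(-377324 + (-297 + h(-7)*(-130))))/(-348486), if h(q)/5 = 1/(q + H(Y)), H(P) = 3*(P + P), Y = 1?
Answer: -103511/131369115906 ≈ -7.8794e-7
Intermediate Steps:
H(P) = 6*P (H(P) = 3*(2*P) = 6*P)
h(q) = 5/(6 + q) (h(q) = 5/(q + 6*1) = 5/(q + 6) = 5/(6 + q))
((237871 - 341382)/(-377324 + (-297 + h(-7)*(-130))))/(-348486) = ((237871 - 341382)/(-377324 + (-297 + (5/(6 - 7))*(-130))))/(-348486) = -103511/(-377324 + (-297 + (5/(-1))*(-130)))*(-1/348486) = -103511/(-377324 + (-297 + (5*(-1))*(-130)))*(-1/348486) = -103511/(-377324 + (-297 - 5*(-130)))*(-1/348486) = -103511/(-377324 + (-297 + 650))*(-1/348486) = -103511/(-377324 + 353)*(-1/348486) = -103511/(-376971)*(-1/348486) = -103511*(-1/376971)*(-1/348486) = (103511/376971)*(-1/348486) = -103511/131369115906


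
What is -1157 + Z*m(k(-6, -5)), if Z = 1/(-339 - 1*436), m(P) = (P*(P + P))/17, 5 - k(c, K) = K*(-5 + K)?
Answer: -609901/527 ≈ -1157.3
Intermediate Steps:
k(c, K) = 5 - K*(-5 + K)
m(P) = 2*P**2/17 (m(P) = (P*(2*P))*(1/17) = (2*P**2)*(1/17) = 2*P**2/17)
Z = -1/775 (Z = 1/(-339 - 436) = 1/(-775) = -1/775 ≈ -0.0012903)
-1157 + Z*m(k(-6, -5)) = -1157 - 2*(5 - 1*(-5)**2 + 5*(-5))**2/13175 = -1157 - 2*(5 - 1*25 - 25)**2/13175 = -1157 - 2*(5 - 25 - 25)**2/13175 = -1157 - 2*(-45)**2/13175 = -1157 - 2*2025/13175 = -1157 - 1/775*4050/17 = -1157 - 162/527 = -609901/527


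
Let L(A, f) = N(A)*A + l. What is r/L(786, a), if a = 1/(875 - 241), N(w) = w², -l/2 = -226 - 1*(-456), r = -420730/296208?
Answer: -210365/71917406076384 ≈ -2.9251e-9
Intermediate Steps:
r = -210365/148104 (r = -420730*1/296208 = -210365/148104 ≈ -1.4204)
l = -460 (l = -2*(-226 - 1*(-456)) = -2*(-226 + 456) = -2*230 = -460)
a = 1/634 ≈ 0.0015773
L(A, f) = -460 + A³ (L(A, f) = A²*A - 460 = A³ - 460 = -460 + A³)
r/L(786, a) = -210365/(148104*(-460 + 786³)) = -210365/(148104*(-460 + 485587656)) = -210365/148104/485587196 = -210365/148104*1/485587196 = -210365/71917406076384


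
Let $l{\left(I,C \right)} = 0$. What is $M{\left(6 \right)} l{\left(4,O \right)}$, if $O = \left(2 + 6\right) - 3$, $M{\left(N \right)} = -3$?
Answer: $0$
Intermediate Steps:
$O = 5$ ($O = 8 + \left(-4 + 1\right) = 8 - 3 = 5$)
$M{\left(6 \right)} l{\left(4,O \right)} = \left(-3\right) 0 = 0$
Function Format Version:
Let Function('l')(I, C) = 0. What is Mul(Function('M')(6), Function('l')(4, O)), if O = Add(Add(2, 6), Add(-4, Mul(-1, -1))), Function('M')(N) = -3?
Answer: 0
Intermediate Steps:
O = 5 (O = Add(8, Add(-4, 1)) = Add(8, -3) = 5)
Mul(Function('M')(6), Function('l')(4, O)) = Mul(-3, 0) = 0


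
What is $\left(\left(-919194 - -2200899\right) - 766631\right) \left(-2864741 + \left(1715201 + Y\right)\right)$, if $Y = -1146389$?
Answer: $-1182573333746$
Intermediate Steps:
$\left(\left(-919194 - -2200899\right) - 766631\right) \left(-2864741 + \left(1715201 + Y\right)\right) = \left(\left(-919194 - -2200899\right) - 766631\right) \left(-2864741 + \left(1715201 - 1146389\right)\right) = \left(\left(-919194 + 2200899\right) - 766631\right) \left(-2864741 + 568812\right) = \left(1281705 - 766631\right) \left(-2295929\right) = 515074 \left(-2295929\right) = -1182573333746$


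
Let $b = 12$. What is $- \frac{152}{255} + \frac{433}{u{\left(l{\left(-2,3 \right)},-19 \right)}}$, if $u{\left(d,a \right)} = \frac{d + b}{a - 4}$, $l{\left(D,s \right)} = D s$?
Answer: $- \frac{282273}{170} \approx -1660.4$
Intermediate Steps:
$u{\left(d,a \right)} = \frac{12 + d}{-4 + a}$ ($u{\left(d,a \right)} = \frac{d + 12}{a - 4} = \frac{12 + d}{-4 + a}$)
$- \frac{152}{255} + \frac{433}{u{\left(l{\left(-2,3 \right)},-19 \right)}} = - \frac{152}{255} + \frac{433}{\frac{1}{-4 - 19} \left(12 - 6\right)} = \left(-152\right) \frac{1}{255} + \frac{433}{\frac{1}{-23} \left(12 - 6\right)} = - \frac{152}{255} + \frac{433}{\left(- \frac{1}{23}\right) 6} = - \frac{152}{255} + \frac{433}{- \frac{6}{23}} = - \frac{152}{255} + 433 \left(- \frac{23}{6}\right) = - \frac{152}{255} - \frac{9959}{6} = - \frac{282273}{170}$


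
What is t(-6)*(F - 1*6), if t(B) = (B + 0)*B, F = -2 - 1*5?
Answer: -468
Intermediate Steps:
F = -7 (F = -2 - 5 = -7)
t(B) = B² (t(B) = B*B = B²)
t(-6)*(F - 1*6) = (-6)²*(-7 - 1*6) = 36*(-7 - 6) = 36*(-13) = -468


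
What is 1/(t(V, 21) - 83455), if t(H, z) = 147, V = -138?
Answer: -1/83308 ≈ -1.2004e-5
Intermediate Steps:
1/(t(V, 21) - 83455) = 1/(147 - 83455) = 1/(-83308) = -1/83308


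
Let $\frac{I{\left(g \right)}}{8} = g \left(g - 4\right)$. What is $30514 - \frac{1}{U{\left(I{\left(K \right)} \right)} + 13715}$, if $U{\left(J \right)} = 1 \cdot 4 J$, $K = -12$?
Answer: $\frac{605977525}{19859} \approx 30514.0$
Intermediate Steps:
$I{\left(g \right)} = 8 g \left(-4 + g\right)$ ($I{\left(g \right)} = 8 g \left(g - 4\right) = 8 g \left(-4 + g\right)$)
$U{\left(J \right)} = 4 J$
$30514 - \frac{1}{U{\left(I{\left(K \right)} \right)} + 13715} = 30514 - \frac{1}{4 \cdot 8 \left(-12\right) \left(-4 - 12\right) + 13715} = 30514 - \frac{1}{4 \cdot 8 \left(-12\right) \left(-16\right) + 13715} = 30514 - \frac{1}{4 \cdot 1536 + 13715} = 30514 - \frac{1}{6144 + 13715} = 30514 - \frac{1}{19859} = \frac{605977525}{19859}$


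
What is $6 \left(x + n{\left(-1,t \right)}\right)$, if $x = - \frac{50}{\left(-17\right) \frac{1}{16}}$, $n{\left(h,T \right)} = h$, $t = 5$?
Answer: $\frac{4698}{17} \approx 276.35$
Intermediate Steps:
$x = \frac{800}{17}$ ($x = - \frac{50}{\left(-17\right) \frac{1}{16}} = - \frac{50}{- \frac{17}{16}} = \left(-50\right) \left(- \frac{16}{17}\right) = \frac{800}{17} \approx 47.059$)
$6 \left(x + n{\left(-1,t \right)}\right) = 6 \left(\frac{800}{17} - 1\right) = 6 \cdot \frac{783}{17} = \frac{4698}{17}$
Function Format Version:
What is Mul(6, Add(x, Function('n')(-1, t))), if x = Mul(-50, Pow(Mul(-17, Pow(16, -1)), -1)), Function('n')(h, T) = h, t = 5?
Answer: Rational(4698, 17) ≈ 276.35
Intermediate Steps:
x = Rational(800, 17) (x = Mul(-50, Pow(Mul(-17, Rational(1, 16)), -1)) = Mul(-50, Pow(Rational(-17, 16), -1)) = Mul(-50, Rational(-16, 17)) = Rational(800, 17) ≈ 47.059)
Mul(6, Add(x, Function('n')(-1, t))) = Mul(6, Add(Rational(800, 17), -1)) = Mul(6, Rational(783, 17)) = Rational(4698, 17)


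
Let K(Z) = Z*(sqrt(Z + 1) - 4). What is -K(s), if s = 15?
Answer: 0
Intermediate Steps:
K(Z) = Z*(-4 + sqrt(1 + Z)) (K(Z) = Z*(sqrt(1 + Z) - 4) = Z*(-4 + sqrt(1 + Z)))
-K(s) = -15*(-4 + sqrt(1 + 15)) = -15*(-4 + sqrt(16)) = -15*(-4 + 4) = -15*0 = -1*0 = 0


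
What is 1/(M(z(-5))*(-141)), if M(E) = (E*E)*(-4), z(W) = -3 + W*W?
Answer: 1/272976 ≈ 3.6633e-6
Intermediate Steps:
z(W) = -3 + W**2
M(E) = -4*E**2 (M(E) = E**2*(-4) = -4*E**2)
1/(M(z(-5))*(-141)) = 1/(-4*(-3 + (-5)**2)**2*(-141)) = 1/(-4*(-3 + 25)**2*(-141)) = 1/(-4*22**2*(-141)) = 1/(-4*484*(-141)) = 1/(-1936*(-141)) = 1/272976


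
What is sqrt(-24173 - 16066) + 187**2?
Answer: 34969 + 3*I*sqrt(4471) ≈ 34969.0 + 200.6*I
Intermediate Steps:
sqrt(-24173 - 16066) + 187**2 = sqrt(-40239) + 34969 = 3*I*sqrt(4471) + 34969 = 34969 + 3*I*sqrt(4471)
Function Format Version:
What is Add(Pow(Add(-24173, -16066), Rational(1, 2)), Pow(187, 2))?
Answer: Add(34969, Mul(3, I, Pow(4471, Rational(1, 2)))) ≈ Add(34969., Mul(200.60, I))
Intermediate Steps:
Add(Pow(Add(-24173, -16066), Rational(1, 2)), Pow(187, 2)) = Add(Pow(-40239, Rational(1, 2)), 34969) = Add(Mul(3, I, Pow(4471, Rational(1, 2))), 34969) = Add(34969, Mul(3, I, Pow(4471, Rational(1, 2))))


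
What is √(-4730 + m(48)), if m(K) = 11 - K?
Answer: I*√4767 ≈ 69.043*I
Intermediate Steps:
√(-4730 + m(48)) = √(-4730 + (11 - 1*48)) = √(-4730 + (11 - 48)) = √(-4730 - 37) = √(-4767) = I*√4767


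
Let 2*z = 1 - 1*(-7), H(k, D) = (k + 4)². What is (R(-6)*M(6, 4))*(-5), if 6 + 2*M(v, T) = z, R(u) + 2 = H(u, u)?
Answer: 10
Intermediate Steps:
H(k, D) = (4 + k)²
R(u) = -2 + (4 + u)²
z = 4 (z = (1 - 1*(-7))/2 = (1 + 7)/2 = (½)*8 = 4)
M(v, T) = -1 (M(v, T) = -3 + (½)*4 = -3 + 2 = -1)
(R(-6)*M(6, 4))*(-5) = ((-2 + (4 - 6)²)*(-1))*(-5) = ((-2 + (-2)²)*(-1))*(-5) = ((-2 + 4)*(-1))*(-5) = (2*(-1))*(-5) = -2*(-5) = 10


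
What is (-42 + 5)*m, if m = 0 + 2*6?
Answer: -444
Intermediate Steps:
m = 12 (m = 0 + 12 = 12)
(-42 + 5)*m = (-42 + 5)*12 = -37*12 = -444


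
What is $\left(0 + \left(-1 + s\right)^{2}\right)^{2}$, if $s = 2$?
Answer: $1$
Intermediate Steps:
$\left(0 + \left(-1 + s\right)^{2}\right)^{2} = \left(0 + \left(-1 + 2\right)^{2}\right)^{2} = \left(0 + 1^{2}\right)^{2} = \left(0 + 1\right)^{2} = 1^{2} = 1$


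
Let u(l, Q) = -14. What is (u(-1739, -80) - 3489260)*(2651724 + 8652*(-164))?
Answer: -4301563030104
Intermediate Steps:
(u(-1739, -80) - 3489260)*(2651724 + 8652*(-164)) = (-14 - 3489260)*(2651724 + 8652*(-164)) = -3489274*(2651724 - 1418928) = -3489274*1232796 = -4301563030104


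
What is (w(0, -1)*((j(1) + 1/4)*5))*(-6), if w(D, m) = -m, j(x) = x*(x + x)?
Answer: -135/2 ≈ -67.500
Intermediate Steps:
j(x) = 2*x² (j(x) = x*(2*x) = 2*x²)
(w(0, -1)*((j(1) + 1/4)*5))*(-6) = ((-1*(-1))*((2*1² + 1/4)*5))*(-6) = (1*((2*1 + ¼)*5))*(-6) = (1*((2 + ¼)*5))*(-6) = (1*((9/4)*5))*(-6) = (1*(45/4))*(-6) = (45/4)*(-6) = -135/2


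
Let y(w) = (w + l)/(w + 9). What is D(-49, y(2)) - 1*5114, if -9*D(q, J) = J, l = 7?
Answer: -56255/11 ≈ -5114.1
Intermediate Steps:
y(w) = (7 + w)/(9 + w) (y(w) = (w + 7)/(w + 9) = (7 + w)/(9 + w))
D(q, J) = -J/9
D(-49, y(2)) - 1*5114 = -(7 + 2)/(9*(9 + 2)) - 1*5114 = -9/(9*11) - 5114 = -9/99 - 5114 = -1/9*9/11 - 5114 = -1/11 - 5114 = -56255/11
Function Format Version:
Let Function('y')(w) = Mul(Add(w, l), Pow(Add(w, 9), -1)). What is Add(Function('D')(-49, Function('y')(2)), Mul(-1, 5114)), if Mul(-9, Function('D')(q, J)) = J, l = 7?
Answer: Rational(-56255, 11) ≈ -5114.1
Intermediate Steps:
Function('y')(w) = Mul(Pow(Add(9, w), -1), Add(7, w)) (Function('y')(w) = Mul(Add(w, 7), Pow(Add(w, 9), -1)) = Mul(Add(7, w), Pow(Add(9, w), -1)) = Mul(Pow(Add(9, w), -1), Add(7, w)))
Function('D')(q, J) = Mul(Rational(-1, 9), J)
Add(Function('D')(-49, Function('y')(2)), Mul(-1, 5114)) = Add(Mul(Rational(-1, 9), Mul(Pow(Add(9, 2), -1), Add(7, 2))), Mul(-1, 5114)) = Add(Mul(Rational(-1, 9), Mul(Pow(11, -1), 9)), -5114) = Add(Mul(Rational(-1, 9), Mul(Rational(1, 11), 9)), -5114) = Add(Mul(Rational(-1, 9), Rational(9, 11)), -5114) = Add(Rational(-1, 11), -5114) = Rational(-56255, 11)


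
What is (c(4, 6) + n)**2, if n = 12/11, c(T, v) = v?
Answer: 6084/121 ≈ 50.281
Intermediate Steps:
n = 12/11 (n = 12*(1/11) = 12/11 ≈ 1.0909)
(c(4, 6) + n)**2 = (6 + 12/11)**2 = (78/11)**2 = 6084/121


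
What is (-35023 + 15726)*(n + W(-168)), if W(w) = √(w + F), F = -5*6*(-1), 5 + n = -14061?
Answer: 271431602 - 19297*I*√138 ≈ 2.7143e+8 - 2.2669e+5*I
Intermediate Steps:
n = -14066 (n = -5 - 14061 = -14066)
F = 30 (F = -30*(-1) = 30)
W(w) = √(30 + w) (W(w) = √(w + 30) = √(30 + w))
(-35023 + 15726)*(n + W(-168)) = (-35023 + 15726)*(-14066 + √(30 - 168)) = -19297*(-14066 + √(-138)) = -19297*(-14066 + I*√138) = 271431602 - 19297*I*√138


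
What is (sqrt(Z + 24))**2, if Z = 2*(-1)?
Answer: 22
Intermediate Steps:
Z = -2
(sqrt(Z + 24))**2 = (sqrt(-2 + 24))**2 = (sqrt(22))**2 = 22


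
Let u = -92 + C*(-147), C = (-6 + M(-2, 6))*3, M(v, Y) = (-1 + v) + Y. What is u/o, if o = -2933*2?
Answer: -1231/5866 ≈ -0.20985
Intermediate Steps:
M(v, Y) = -1 + Y + v
o = -5866
C = -9 (C = (-6 + (-1 + 6 - 2))*3 = (-6 + 3)*3 = -3*3 = -9)
u = 1231 (u = -92 - 9*(-147) = -92 + 1323 = 1231)
u/o = 1231/(-5866) = 1231*(-1/5866) = -1231/5866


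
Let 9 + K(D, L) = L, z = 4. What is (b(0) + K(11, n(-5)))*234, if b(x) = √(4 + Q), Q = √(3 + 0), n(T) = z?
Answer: -1170 + 234*√(4 + √3) ≈ -609.76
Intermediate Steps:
n(T) = 4
K(D, L) = -9 + L
Q = √3 ≈ 1.7320
b(x) = √(4 + √3)
(b(0) + K(11, n(-5)))*234 = (√(4 + √3) + (-9 + 4))*234 = (√(4 + √3) - 5)*234 = (-5 + √(4 + √3))*234 = -1170 + 234*√(4 + √3)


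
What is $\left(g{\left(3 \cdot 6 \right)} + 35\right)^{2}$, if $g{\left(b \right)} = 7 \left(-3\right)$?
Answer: $196$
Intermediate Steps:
$g{\left(b \right)} = -21$
$\left(g{\left(3 \cdot 6 \right)} + 35\right)^{2} = \left(-21 + 35\right)^{2} = 14^{2} = 196$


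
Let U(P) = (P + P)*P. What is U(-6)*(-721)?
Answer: -51912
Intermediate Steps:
U(P) = 2*P² (U(P) = (2*P)*P = 2*P²)
U(-6)*(-721) = (2*(-6)²)*(-721) = (2*36)*(-721) = 72*(-721) = -51912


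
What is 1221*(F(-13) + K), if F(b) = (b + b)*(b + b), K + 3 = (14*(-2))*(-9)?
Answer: 1129425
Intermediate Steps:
K = 249 (K = -3 + (14*(-2))*(-9) = -3 - 28*(-9) = -3 + 252 = 249)
F(b) = 4*b**2 (F(b) = (2*b)*(2*b) = 4*b**2)
1221*(F(-13) + K) = 1221*(4*(-13)**2 + 249) = 1221*(4*169 + 249) = 1221*(676 + 249) = 1221*925 = 1129425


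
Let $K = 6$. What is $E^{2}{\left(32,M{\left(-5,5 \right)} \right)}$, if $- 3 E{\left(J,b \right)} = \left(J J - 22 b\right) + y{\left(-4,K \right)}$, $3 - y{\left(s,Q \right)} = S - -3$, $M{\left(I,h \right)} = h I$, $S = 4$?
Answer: $\frac{2464900}{9} \approx 2.7388 \cdot 10^{5}$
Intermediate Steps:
$M{\left(I,h \right)} = I h$
$y{\left(s,Q \right)} = -4$ ($y{\left(s,Q \right)} = 3 - \left(4 - -3\right) = 3 - \left(4 + 3\right) = 3 - 7 = -4$)
$E{\left(J,b \right)} = \frac{4}{3} - \frac{J^{2}}{3} + \frac{22 b}{3}$ ($E{\left(J,b \right)} = - \frac{\left(J J - 22 b\right) - 4}{3} = - \frac{\left(J^{2} - 22 b\right) - 4}{3} = - \frac{-4 + J^{2} - 22 b}{3} = \frac{4}{3} - \frac{J^{2}}{3} + \frac{22 b}{3}$)
$E^{2}{\left(32,M{\left(-5,5 \right)} \right)} = \left(\frac{4}{3} - \frac{32^{2}}{3} + \frac{22 \left(\left(-5\right) 5\right)}{3}\right)^{2} = \left(\frac{4}{3} - \frac{1024}{3} + \frac{22}{3} \left(-25\right)\right)^{2} = \left(\frac{4}{3} - \frac{1024}{3} - \frac{550}{3}\right)^{2} = \left(- \frac{1570}{3}\right)^{2} = \frac{2464900}{9}$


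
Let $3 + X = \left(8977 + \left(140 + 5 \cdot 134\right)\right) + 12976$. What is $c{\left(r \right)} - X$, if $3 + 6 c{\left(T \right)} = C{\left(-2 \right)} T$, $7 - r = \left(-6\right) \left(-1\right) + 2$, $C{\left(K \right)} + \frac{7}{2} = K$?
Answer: $- \frac{273115}{12} \approx -22760.0$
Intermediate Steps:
$C{\left(K \right)} = - \frac{7}{2} + K$
$r = -1$ ($r = 7 - \left(\left(-6\right) \left(-1\right) + 2\right) = 7 - \left(6 + 2\right) = 7 - 8 = -1$)
$X = 22760$ ($X = -3 + \left(\left(8977 + \left(140 + 5 \cdot 134\right)\right) + 12976\right) = -3 + \left(\left(8977 + \left(140 + 670\right)\right) + 12976\right) = -3 + \left(\left(8977 + 810\right) + 12976\right) = -3 + \left(9787 + 12976\right) = -3 + 22763 = 22760$)
$c{\left(T \right)} = - \frac{1}{2} - \frac{11 T}{12}$ ($c{\left(T \right)} = - \frac{1}{2} + \frac{\left(- \frac{7}{2} - 2\right) T}{6} = - \frac{1}{2} + \frac{\left(- \frac{11}{2}\right) T}{6} = - \frac{1}{2} - \frac{11 T}{12}$)
$c{\left(r \right)} - X = \left(- \frac{1}{2} - - \frac{11}{12}\right) - 22760 = \left(- \frac{1}{2} + \frac{11}{12}\right) - 22760 = \frac{5}{12} - 22760 = - \frac{273115}{12}$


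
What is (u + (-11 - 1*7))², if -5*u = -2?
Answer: 7744/25 ≈ 309.76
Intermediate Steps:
u = ⅖ (u = -⅕*(-2) = ⅖ ≈ 0.40000)
(u + (-11 - 1*7))² = (⅖ + (-11 - 1*7))² = (⅖ + (-11 - 7))² = (⅖ - 18)² = (-88/5)² = 7744/25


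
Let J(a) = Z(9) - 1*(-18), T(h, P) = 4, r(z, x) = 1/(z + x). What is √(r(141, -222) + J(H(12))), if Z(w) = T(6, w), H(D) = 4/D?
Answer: √1781/9 ≈ 4.6891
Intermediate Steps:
r(z, x) = 1/(x + z)
Z(w) = 4
J(a) = 22 (J(a) = 4 - 1*(-18) = 4 + 18 = 22)
√(r(141, -222) + J(H(12))) = √(1/(-222 + 141) + 22) = √(1/(-81) + 22) = √(-1/81 + 22) = √(1781/81) = √1781/9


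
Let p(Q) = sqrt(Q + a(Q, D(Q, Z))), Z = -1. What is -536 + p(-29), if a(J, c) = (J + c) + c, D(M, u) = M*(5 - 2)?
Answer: -536 + 2*I*sqrt(58) ≈ -536.0 + 15.232*I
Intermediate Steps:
D(M, u) = 3*M (D(M, u) = M*3 = 3*M)
a(J, c) = J + 2*c
p(Q) = 2*sqrt(2)*sqrt(Q) (p(Q) = sqrt(Q + (Q + 2*(3*Q))) = sqrt(Q + (Q + 6*Q)) = sqrt(Q + 7*Q) = sqrt(8*Q) = 2*sqrt(2)*sqrt(Q))
-536 + p(-29) = -536 + 2*sqrt(2)*sqrt(-29) = -536 + 2*sqrt(2)*(I*sqrt(29)) = -536 + 2*I*sqrt(58)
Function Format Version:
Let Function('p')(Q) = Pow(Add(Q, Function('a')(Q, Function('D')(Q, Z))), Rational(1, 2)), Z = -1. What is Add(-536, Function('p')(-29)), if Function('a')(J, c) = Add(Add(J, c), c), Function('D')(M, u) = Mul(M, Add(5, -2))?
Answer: Add(-536, Mul(2, I, Pow(58, Rational(1, 2)))) ≈ Add(-536.00, Mul(15.232, I))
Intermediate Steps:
Function('D')(M, u) = Mul(3, M) (Function('D')(M, u) = Mul(M, 3) = Mul(3, M))
Function('a')(J, c) = Add(J, Mul(2, c))
Function('p')(Q) = Mul(2, Pow(2, Rational(1, 2)), Pow(Q, Rational(1, 2))) (Function('p')(Q) = Pow(Add(Q, Add(Q, Mul(2, Mul(3, Q)))), Rational(1, 2)) = Pow(Add(Q, Add(Q, Mul(6, Q))), Rational(1, 2)) = Pow(Add(Q, Mul(7, Q)), Rational(1, 2)) = Pow(Mul(8, Q), Rational(1, 2)) = Mul(2, Pow(2, Rational(1, 2)), Pow(Q, Rational(1, 2))))
Add(-536, Function('p')(-29)) = Add(-536, Mul(2, Pow(2, Rational(1, 2)), Pow(-29, Rational(1, 2)))) = Add(-536, Mul(2, Pow(2, Rational(1, 2)), Mul(I, Pow(29, Rational(1, 2))))) = Add(-536, Mul(2, I, Pow(58, Rational(1, 2))))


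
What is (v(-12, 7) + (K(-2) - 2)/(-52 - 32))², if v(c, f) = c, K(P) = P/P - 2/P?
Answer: 144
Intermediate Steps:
K(P) = 1 - 2/P
(v(-12, 7) + (K(-2) - 2)/(-52 - 32))² = (-12 + ((-2 - 2)/(-2) - 2)/(-52 - 32))² = (-12 + (-½*(-4) - 2)/(-84))² = (-12 + (2 - 2)*(-1/84))² = (-12 + 0*(-1/84))² = (-12 + 0)² = (-12)² = 144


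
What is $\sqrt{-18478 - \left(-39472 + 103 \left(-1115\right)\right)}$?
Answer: $\sqrt{135839} \approx 368.56$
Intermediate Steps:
$\sqrt{-18478 - \left(-39472 + 103 \left(-1115\right)\right)} = \sqrt{-18478 + \left(39472 - -114845\right)} = \sqrt{-18478 + \left(39472 + 114845\right)} = \sqrt{-18478 + 154317} = \sqrt{135839}$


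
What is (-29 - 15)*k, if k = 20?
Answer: -880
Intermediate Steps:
(-29 - 15)*k = (-29 - 15)*20 = -44*20 = -880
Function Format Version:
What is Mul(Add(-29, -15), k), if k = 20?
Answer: -880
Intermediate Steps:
Mul(Add(-29, -15), k) = Mul(Add(-29, -15), 20) = Mul(-44, 20) = -880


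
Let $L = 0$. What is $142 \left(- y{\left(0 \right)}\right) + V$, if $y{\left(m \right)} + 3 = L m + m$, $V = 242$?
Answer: $668$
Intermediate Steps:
$y{\left(m \right)} = -3 + m$ ($y{\left(m \right)} = -3 + \left(0 m + m\right) = -3 + \left(0 + m\right) = -3 + m$)
$142 \left(- y{\left(0 \right)}\right) + V = 142 \left(- (-3 + 0)\right) + 242 = 142 \left(\left(-1\right) \left(-3\right)\right) + 242 = 142 \cdot 3 + 242 = 426 + 242 = 668$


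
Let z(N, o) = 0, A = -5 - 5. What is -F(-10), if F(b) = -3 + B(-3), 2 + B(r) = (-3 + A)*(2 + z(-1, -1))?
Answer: 31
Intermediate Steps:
A = -10
B(r) = -28 (B(r) = -2 + (-3 - 10)*(2 + 0) = -2 - 13*2 = -2 - 26 = -28)
F(b) = -31 (F(b) = -3 - 28 = -31)
-F(-10) = -1*(-31) = 31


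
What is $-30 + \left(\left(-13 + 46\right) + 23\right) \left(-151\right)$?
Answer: $-8486$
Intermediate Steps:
$-30 + \left(\left(-13 + 46\right) + 23\right) \left(-151\right) = -30 + \left(33 + 23\right) \left(-151\right) = -30 + 56 \left(-151\right) = -30 - 8456 = -8486$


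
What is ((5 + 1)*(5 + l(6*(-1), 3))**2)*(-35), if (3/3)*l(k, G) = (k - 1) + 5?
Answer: -1890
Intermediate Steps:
l(k, G) = 4 + k (l(k, G) = (k - 1) + 5 = (-1 + k) + 5 = 4 + k)
((5 + 1)*(5 + l(6*(-1), 3))**2)*(-35) = ((5 + 1)*(5 + (4 + 6*(-1)))**2)*(-35) = (6*(5 + (4 - 6))**2)*(-35) = (6*(5 - 2)**2)*(-35) = (6*3**2)*(-35) = (6*9)*(-35) = 54*(-35) = -1890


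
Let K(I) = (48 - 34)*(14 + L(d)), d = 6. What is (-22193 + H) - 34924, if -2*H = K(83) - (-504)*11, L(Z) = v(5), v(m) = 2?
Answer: -60001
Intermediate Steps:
L(Z) = 2
K(I) = 224 (K(I) = (48 - 34)*(14 + 2) = 14*16 = 224)
H = -2884 (H = -(224 - (-504)*11)/2 = -(224 - 1*(-5544))/2 = -(224 + 5544)/2 = -½*5768 = -2884)
(-22193 + H) - 34924 = (-22193 - 2884) - 34924 = -25077 - 34924 = -60001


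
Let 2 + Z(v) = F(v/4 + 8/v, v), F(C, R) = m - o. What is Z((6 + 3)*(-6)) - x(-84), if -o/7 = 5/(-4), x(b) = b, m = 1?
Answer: 297/4 ≈ 74.250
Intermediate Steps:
o = 35/4 (o = -35/(-4) = -35*(-1)/4 = -7*(-5/4) = 35/4 ≈ 8.7500)
F(C, R) = -31/4 (F(C, R) = 1 - 1*35/4 = 1 - 35/4 = -31/4)
Z(v) = -39/4 (Z(v) = -2 - 31/4 = -39/4)
Z((6 + 3)*(-6)) - x(-84) = -39/4 - 1*(-84) = -39/4 + 84 = 297/4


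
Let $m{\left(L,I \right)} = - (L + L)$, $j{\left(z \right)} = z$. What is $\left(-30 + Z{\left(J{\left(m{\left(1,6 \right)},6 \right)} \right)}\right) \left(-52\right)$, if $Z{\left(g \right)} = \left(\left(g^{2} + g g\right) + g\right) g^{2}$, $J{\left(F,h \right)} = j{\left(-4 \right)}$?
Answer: $-21736$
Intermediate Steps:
$m{\left(L,I \right)} = - 2 L$
$J{\left(F,h \right)} = -4$
$Z{\left(g \right)} = g^{2} \left(g + 2 g^{2}\right)$ ($Z{\left(g \right)} = \left(\left(g^{2} + g^{2}\right) + g\right) g^{2} = \left(2 g^{2} + g\right) g^{2} = \left(g + 2 g^{2}\right) g^{2} = g^{2} \left(g + 2 g^{2}\right)$)
$\left(-30 + Z{\left(J{\left(m{\left(1,6 \right)},6 \right)} \right)}\right) \left(-52\right) = \left(-30 + \left(-4\right)^{3} \left(1 + 2 \left(-4\right)\right)\right) \left(-52\right) = \left(-30 - 64 \left(1 - 8\right)\right) \left(-52\right) = \left(-30 - -448\right) \left(-52\right) = \left(-30 + 448\right) \left(-52\right) = 418 \left(-52\right) = -21736$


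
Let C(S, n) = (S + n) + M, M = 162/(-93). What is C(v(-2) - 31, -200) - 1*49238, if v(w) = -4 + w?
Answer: -1533779/31 ≈ -49477.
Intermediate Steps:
M = -54/31 (M = 162*(-1/93) = -54/31 ≈ -1.7419)
C(S, n) = -54/31 + S + n (C(S, n) = (S + n) - 54/31 = -54/31 + S + n)
C(v(-2) - 31, -200) - 1*49238 = (-54/31 + ((-4 - 2) - 31) - 200) - 1*49238 = (-54/31 + (-6 - 31) - 200) - 49238 = (-54/31 - 37 - 200) - 49238 = -7401/31 - 49238 = -1533779/31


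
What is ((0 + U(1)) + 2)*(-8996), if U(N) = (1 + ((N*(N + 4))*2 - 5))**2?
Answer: -341848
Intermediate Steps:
U(N) = (-4 + 2*N*(4 + N))**2 (U(N) = (1 + ((N*(4 + N))*2 - 5))**2 = (1 + (2*N*(4 + N) - 5))**2 = (1 + (-5 + 2*N*(4 + N)))**2 = (-4 + 2*N*(4 + N))**2)
((0 + U(1)) + 2)*(-8996) = ((0 + 4*(-2 + 1**2 + 4*1)**2) + 2)*(-8996) = ((0 + 4*(-2 + 1 + 4)**2) + 2)*(-8996) = ((0 + 4*3**2) + 2)*(-8996) = ((0 + 4*9) + 2)*(-8996) = ((0 + 36) + 2)*(-8996) = (36 + 2)*(-8996) = 38*(-8996) = -341848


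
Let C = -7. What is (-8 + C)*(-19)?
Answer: 285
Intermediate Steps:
(-8 + C)*(-19) = (-8 - 7)*(-19) = -15*(-19) = 285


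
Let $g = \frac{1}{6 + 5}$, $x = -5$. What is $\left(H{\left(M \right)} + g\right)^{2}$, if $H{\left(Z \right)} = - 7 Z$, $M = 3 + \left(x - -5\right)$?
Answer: $\frac{52900}{121} \approx 437.19$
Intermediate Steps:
$M = 3$ ($M = 3 - 0 = 3 + \left(-5 + 5\right) = 3 + 0 = 3$)
$g = \frac{1}{11} \approx 0.090909$
$\left(H{\left(M \right)} + g\right)^{2} = \left(\left(-7\right) 3 + \frac{1}{11}\right)^{2} = \left(-21 + \frac{1}{11}\right)^{2} = \left(- \frac{230}{11}\right)^{2} = \frac{52900}{121}$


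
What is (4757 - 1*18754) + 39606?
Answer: 25609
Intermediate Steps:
(4757 - 1*18754) + 39606 = (4757 - 18754) + 39606 = -13997 + 39606 = 25609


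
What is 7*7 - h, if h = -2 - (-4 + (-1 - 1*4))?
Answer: 42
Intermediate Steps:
h = 7 (h = -2 - (-4 + (-1 - 4)) = -2 - (-4 - 5) = -2 - 1*(-9) = -2 + 9 = 7)
7*7 - h = 7*7 - 1*7 = 49 - 7 = 42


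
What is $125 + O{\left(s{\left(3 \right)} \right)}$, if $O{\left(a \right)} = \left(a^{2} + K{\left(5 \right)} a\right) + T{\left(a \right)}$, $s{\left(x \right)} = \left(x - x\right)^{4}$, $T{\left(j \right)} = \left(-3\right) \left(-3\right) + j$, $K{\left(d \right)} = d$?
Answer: $134$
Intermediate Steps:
$T{\left(j \right)} = 9 + j$
$s{\left(x \right)} = 0$ ($s{\left(x \right)} = 0^{4} = 0$)
$O{\left(a \right)} = 9 + a^{2} + 6 a$ ($O{\left(a \right)} = \left(a^{2} + 5 a\right) + \left(9 + a\right) = 9 + a^{2} + 6 a$)
$125 + O{\left(s{\left(3 \right)} \right)} = 125 + \left(9 + 0^{2} + 6 \cdot 0\right) = 125 + \left(9 + 0 + 0\right) = 125 + 9 = 134$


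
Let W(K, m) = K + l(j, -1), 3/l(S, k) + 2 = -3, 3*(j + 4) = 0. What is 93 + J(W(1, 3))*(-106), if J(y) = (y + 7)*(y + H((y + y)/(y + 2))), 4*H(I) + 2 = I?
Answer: 15911/150 ≈ 106.07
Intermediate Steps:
j = -4 (j = -4 + (1/3)*0 = -4 + 0 = -4)
l(S, k) = -3/5 (l(S, k) = 3/(-2 - 3) = 3/(-5) = 3*(-1/5) = -3/5)
H(I) = -1/2 + I/4
W(K, m) = -3/5 + K (W(K, m) = K - 3/5 = -3/5 + K)
J(y) = (7 + y)*(-1/2 + y + y/(2*(2 + y))) (J(y) = (y + 7)*(y + (-1/2 + ((y + y)/(y + 2))/4)) = (7 + y)*(y + (-1/2 + ((2*y)/(2 + y))/4)) = (7 + y)*(y + (-1/2 + (2*y/(2 + y))/4)) = (7 + y)*(y + (-1/2 + y/(2*(2 + y)))) = (7 + y)*(-1/2 + y + y/(2*(2 + y))))
93 + J(W(1, 3))*(-106) = 93 + ((-7 - (-3/5 + 1) + (-3/5 + 1)*(2 + (-3/5 + 1))*(7 + (-3/5 + 1)))/(2 + (-3/5 + 1)))*(-106) = 93 + ((-7 - 1*2/5 + 2*(2 + 2/5)*(7 + 2/5)/5)/(2 + 2/5))*(-106) = 93 + ((-7 - 2/5 + (2/5)*(12/5)*(37/5))/(12/5))*(-106) = 93 + (5*(-7 - 2/5 + 888/125)/12)*(-106) = 93 + ((5/12)*(-37/125))*(-106) = 93 - 37/300*(-106) = 93 + 1961/150 = 15911/150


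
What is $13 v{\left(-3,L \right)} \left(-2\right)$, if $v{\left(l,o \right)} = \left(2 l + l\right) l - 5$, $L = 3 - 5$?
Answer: $-572$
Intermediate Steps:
$L = -2$ ($L = 3 - 5 = -2$)
$v{\left(l,o \right)} = -5 + 3 l^{2}$ ($v{\left(l,o \right)} = 3 l l - 5 = 3 l^{2} - 5 = -5 + 3 l^{2}$)
$13 v{\left(-3,L \right)} \left(-2\right) = 13 \left(-5 + 3 \left(-3\right)^{2}\right) \left(-2\right) = 13 \left(-5 + 3 \cdot 9\right) \left(-2\right) = 13 \left(-5 + 27\right) \left(-2\right) = 13 \cdot 22 \left(-2\right) = 286 \left(-2\right) = -572$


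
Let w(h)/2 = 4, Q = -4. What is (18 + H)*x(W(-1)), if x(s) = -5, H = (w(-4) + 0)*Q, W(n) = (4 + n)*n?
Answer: 70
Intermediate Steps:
w(h) = 8 (w(h) = 2*4 = 8)
W(n) = n*(4 + n)
H = -32 (H = (8 + 0)*(-4) = 8*(-4) = -32)
(18 + H)*x(W(-1)) = (18 - 32)*(-5) = -14*(-5) = 70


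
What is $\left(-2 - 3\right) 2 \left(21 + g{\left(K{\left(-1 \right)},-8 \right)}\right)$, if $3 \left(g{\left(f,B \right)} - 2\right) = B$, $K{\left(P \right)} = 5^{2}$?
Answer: $- \frac{610}{3} \approx -203.33$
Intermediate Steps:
$K{\left(P \right)} = 25$
$g{\left(f,B \right)} = 2 + \frac{B}{3}$
$\left(-2 - 3\right) 2 \left(21 + g{\left(K{\left(-1 \right)},-8 \right)}\right) = \left(-2 - 3\right) 2 \left(21 + \left(2 + \frac{1}{3} \left(-8\right)\right)\right) = \left(-5\right) 2 \left(21 + \left(2 - \frac{8}{3}\right)\right) = - 10 \left(21 - \frac{2}{3}\right) = \left(-10\right) \frac{61}{3} = - \frac{610}{3}$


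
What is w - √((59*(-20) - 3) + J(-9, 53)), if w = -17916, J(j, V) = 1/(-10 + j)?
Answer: -17916 - I*√427082/19 ≈ -17916.0 - 34.396*I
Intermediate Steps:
w - √((59*(-20) - 3) + J(-9, 53)) = -17916 - √((59*(-20) - 3) + 1/(-10 - 9)) = -17916 - √((-1180 - 3) + 1/(-19)) = -17916 - √(-1183 - 1/19) = -17916 - √(-22478/19) = -17916 - I*√427082/19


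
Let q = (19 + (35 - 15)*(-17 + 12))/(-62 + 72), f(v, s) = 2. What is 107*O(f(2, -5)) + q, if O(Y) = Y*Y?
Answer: 4199/10 ≈ 419.90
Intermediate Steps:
O(Y) = Y²
q = -81/10 (q = (19 + 20*(-5))/10 = (19 - 100)*(⅒) = -81*⅒ = -81/10 ≈ -8.1000)
107*O(f(2, -5)) + q = 107*2² - 81/10 = 107*4 - 81/10 = 428 - 81/10 = 4199/10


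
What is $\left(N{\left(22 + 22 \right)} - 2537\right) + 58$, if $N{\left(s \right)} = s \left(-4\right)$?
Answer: $-2655$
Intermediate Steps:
$N{\left(s \right)} = - 4 s$
$\left(N{\left(22 + 22 \right)} - 2537\right) + 58 = \left(- 4 \left(22 + 22\right) - 2537\right) + 58 = \left(\left(-4\right) 44 - 2537\right) + 58 = \left(-176 - 2537\right) + 58 = -2713 + 58 = -2655$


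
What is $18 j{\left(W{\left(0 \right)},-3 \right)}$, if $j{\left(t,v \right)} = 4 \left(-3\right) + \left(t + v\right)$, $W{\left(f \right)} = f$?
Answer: $-270$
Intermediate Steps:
$j{\left(t,v \right)} = -12 + t + v$ ($j{\left(t,v \right)} = -12 + \left(t + v\right) = -12 + t + v$)
$18 j{\left(W{\left(0 \right)},-3 \right)} = 18 \left(-12 + 0 - 3\right) = 18 \left(-15\right) = -270$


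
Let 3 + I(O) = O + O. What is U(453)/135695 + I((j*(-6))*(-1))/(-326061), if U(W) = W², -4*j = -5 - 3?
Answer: 22302600718/14748282465 ≈ 1.5122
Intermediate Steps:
j = 2 (j = -(-5 - 3)/4 = -¼*(-8) = 2)
I(O) = -3 + 2*O (I(O) = -3 + (O + O) = -3 + 2*O)
U(453)/135695 + I((j*(-6))*(-1))/(-326061) = 453²/135695 + (-3 + 2*((2*(-6))*(-1)))/(-326061) = 205209*(1/135695) + (-3 + 2*(-12*(-1)))*(-1/326061) = 205209/135695 + (-3 + 2*12)*(-1/326061) = 205209/135695 + (-3 + 24)*(-1/326061) = 205209/135695 + 21*(-1/326061) = 205209/135695 - 7/108687 = 22302600718/14748282465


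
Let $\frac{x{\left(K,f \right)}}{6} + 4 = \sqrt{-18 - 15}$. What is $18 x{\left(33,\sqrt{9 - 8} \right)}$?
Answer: $-432 + 108 i \sqrt{33} \approx -432.0 + 620.41 i$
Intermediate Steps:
$x{\left(K,f \right)} = -24 + 6 i \sqrt{33}$ ($x{\left(K,f \right)} = -24 + 6 \sqrt{-18 - 15} = -24 + 6 \sqrt{-33} = -24 + 6 i \sqrt{33}$)
$18 x{\left(33,\sqrt{9 - 8} \right)} = 18 \left(-24 + 6 i \sqrt{33}\right) = -432 + 108 i \sqrt{33}$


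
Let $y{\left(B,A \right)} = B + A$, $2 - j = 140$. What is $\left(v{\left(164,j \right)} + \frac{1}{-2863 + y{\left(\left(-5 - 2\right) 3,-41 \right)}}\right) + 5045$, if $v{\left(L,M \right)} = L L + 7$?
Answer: $\frac{93447899}{2925} \approx 31948.0$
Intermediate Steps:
$j = -138$ ($j = 2 - 140 = -138$)
$v{\left(L,M \right)} = 7 + L^{2}$ ($v{\left(L,M \right)} = L^{2} + 7 = 7 + L^{2}$)
$y{\left(B,A \right)} = A + B$
$\left(v{\left(164,j \right)} + \frac{1}{-2863 + y{\left(\left(-5 - 2\right) 3,-41 \right)}}\right) + 5045 = \left(\left(7 + 164^{2}\right) + \frac{1}{-2863 - \left(41 - \left(-5 - 2\right) 3\right)}\right) + 5045 = \left(\left(7 + 26896\right) + \frac{1}{-2863 - 62}\right) + 5045 = \left(26903 + \frac{1}{-2863 - 62}\right) + 5045 = \left(26903 + \frac{1}{-2925}\right) + 5045 = \left(26903 - \frac{1}{2925}\right) + 5045 = \frac{78691274}{2925} + 5045 = \frac{93447899}{2925}$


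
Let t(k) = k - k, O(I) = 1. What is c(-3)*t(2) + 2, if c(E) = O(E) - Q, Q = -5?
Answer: 2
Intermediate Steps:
c(E) = 6 (c(E) = 1 - 1*(-5) = 1 + 5 = 6)
t(k) = 0
c(-3)*t(2) + 2 = 6*0 + 2 = 0 + 2 = 2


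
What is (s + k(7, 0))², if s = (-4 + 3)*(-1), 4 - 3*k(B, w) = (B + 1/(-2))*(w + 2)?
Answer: 4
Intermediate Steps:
k(B, w) = 4/3 - (2 + w)*(-½ + B)/3 (k(B, w) = 4/3 - (B + 1/(-2))*(w + 2)/3 = 4/3 - (B - ½)*(2 + w)/3 = 4/3 - (-½ + B)*(2 + w)/3 = 4/3 - (2 + w)*(-½ + B)/3)
s = 1 (s = -1*(-1) = 1)
(s + k(7, 0))² = (1 + (5/3 - ⅔*7 + (⅙)*0 - ⅓*7*0))² = (1 + (5/3 - 14/3 + 0 + 0))² = (1 - 3)² = (-2)² = 4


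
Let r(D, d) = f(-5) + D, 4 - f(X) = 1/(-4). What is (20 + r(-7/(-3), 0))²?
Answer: 101761/144 ≈ 706.67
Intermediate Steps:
f(X) = 17/4 (f(X) = 4 - 1/(-4) = 4 - 1*(-¼) = 4 + ¼ = 17/4)
r(D, d) = 17/4 + D
(20 + r(-7/(-3), 0))² = (20 + (17/4 - 7/(-3)))² = (20 + (17/4 - 7*(-⅓)))² = (20 + (17/4 + 7/3))² = (20 + 79/12)² = (319/12)² = 101761/144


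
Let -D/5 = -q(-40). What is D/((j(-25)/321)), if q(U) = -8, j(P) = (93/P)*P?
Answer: -4280/31 ≈ -138.06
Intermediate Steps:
j(P) = 93
D = -40 (D = -(-5)*(-8) = -5*8 = -40)
D/((j(-25)/321)) = -40/(93/321) = -40/(93*(1/321)) = -40/31/107 = -40*107/31 = -4280/31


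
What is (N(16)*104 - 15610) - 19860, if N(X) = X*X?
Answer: -8846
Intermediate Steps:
N(X) = X**2
(N(16)*104 - 15610) - 19860 = (16**2*104 - 15610) - 19860 = (256*104 - 15610) - 19860 = (26624 - 15610) - 19860 = 11014 - 19860 = -8846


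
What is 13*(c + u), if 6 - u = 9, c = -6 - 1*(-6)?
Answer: -39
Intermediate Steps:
c = 0 (c = -6 + 6 = 0)
u = -3 (u = 6 - 1*9 = 6 - 9 = -3)
13*(c + u) = 13*(0 - 3) = 13*(-3) = -39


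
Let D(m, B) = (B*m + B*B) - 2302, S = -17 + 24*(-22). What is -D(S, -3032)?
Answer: -10843162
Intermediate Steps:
S = -545 (S = -17 - 528 = -545)
D(m, B) = -2302 + B² + B*m (D(m, B) = (B*m + B²) - 2302 = (B² + B*m) - 2302 = -2302 + B² + B*m)
-D(S, -3032) = -(-2302 + (-3032)² - 3032*(-545)) = -(-2302 + 9193024 + 1652440) = -1*10843162 = -10843162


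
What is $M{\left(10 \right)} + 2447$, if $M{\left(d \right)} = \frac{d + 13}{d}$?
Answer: $\frac{24493}{10} \approx 2449.3$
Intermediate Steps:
$M{\left(d \right)} = \frac{13 + d}{d}$
$M{\left(10 \right)} + 2447 = \frac{13 + 10}{10} + 2447 = \frac{1}{10} \cdot 23 + 2447 = \frac{23}{10} + 2447 = \frac{24493}{10}$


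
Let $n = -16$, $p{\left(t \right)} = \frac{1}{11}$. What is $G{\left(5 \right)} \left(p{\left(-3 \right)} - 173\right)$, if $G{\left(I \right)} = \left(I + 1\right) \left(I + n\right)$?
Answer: $11412$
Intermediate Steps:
$p{\left(t \right)} = \frac{1}{11}$
$G{\left(I \right)} = \left(1 + I\right) \left(-16 + I\right)$ ($G{\left(I \right)} = \left(I + 1\right) \left(I - 16\right) = \left(1 + I\right) \left(-16 + I\right)$)
$G{\left(5 \right)} \left(p{\left(-3 \right)} - 173\right) = \left(-16 + 5^{2} - 75\right) \left(\frac{1}{11} - 173\right) = \left(-16 + 25 - 75\right) \left(\frac{1}{11} - 173\right) = \left(-66\right) \left(- \frac{1902}{11}\right) = 11412$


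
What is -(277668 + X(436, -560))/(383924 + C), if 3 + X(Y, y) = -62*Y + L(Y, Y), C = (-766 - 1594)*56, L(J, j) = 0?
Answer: -250633/251764 ≈ -0.99551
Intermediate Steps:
C = -132160 (C = -2360*56 = -132160)
X(Y, y) = -3 - 62*Y (X(Y, y) = -3 + (-62*Y + 0) = -3 - 62*Y)
-(277668 + X(436, -560))/(383924 + C) = -(277668 + (-3 - 62*436))/(383924 - 132160) = -(277668 + (-3 - 27032))/251764 = -(277668 - 27035)/251764 = -250633/251764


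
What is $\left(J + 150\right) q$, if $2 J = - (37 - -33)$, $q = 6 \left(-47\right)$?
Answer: $-32430$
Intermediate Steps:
$q = -282$
$J = -35$ ($J = \frac{\left(-1\right) \left(37 - -33\right)}{2} = \frac{\left(-1\right) \left(37 + 33\right)}{2} = \frac{\left(-1\right) 70}{2} = \frac{1}{2} \left(-70\right) = -35$)
$\left(J + 150\right) q = \left(-35 + 150\right) \left(-282\right) = 115 \left(-282\right) = -32430$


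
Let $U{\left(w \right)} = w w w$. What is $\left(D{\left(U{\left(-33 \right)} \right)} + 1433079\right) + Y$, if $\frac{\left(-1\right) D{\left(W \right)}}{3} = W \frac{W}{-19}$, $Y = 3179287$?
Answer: $\frac{3962038861}{19} \approx 2.0853 \cdot 10^{8}$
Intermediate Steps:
$U{\left(w \right)} = w^{3}$ ($U{\left(w \right)} = w^{2} w = w^{3}$)
$D{\left(W \right)} = \frac{3 W^{2}}{19}$ ($D{\left(W \right)} = - 3 W \frac{W}{-19} = - 3 W W \left(- \frac{1}{19}\right) = - 3 W \left(- \frac{W}{19}\right) = - 3 \left(- \frac{W^{2}}{19}\right) = \frac{3 W^{2}}{19}$)
$\left(D{\left(U{\left(-33 \right)} \right)} + 1433079\right) + Y = \left(\frac{3 \left(\left(-33\right)^{3}\right)^{2}}{19} + 1433079\right) + 3179287 = \left(\frac{3 \left(-35937\right)^{2}}{19} + 1433079\right) + 3179287 = \left(\frac{3}{19} \cdot 1291467969 + 1433079\right) + 3179287 = \left(\frac{3874403907}{19} + 1433079\right) + 3179287 = \frac{3901632408}{19} + 3179287 = \frac{3962038861}{19}$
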